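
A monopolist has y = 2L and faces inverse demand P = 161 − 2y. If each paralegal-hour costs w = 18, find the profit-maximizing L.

Marginal revenue from the inverse demand is MR = 161 − 4y.
The marginal product is MP_L = 2.
A monopolist hires until marginal revenue product equals the wage: MR·MP_L = w.
(161 − 8L)·2 = 18, so L = 19.

L* = 19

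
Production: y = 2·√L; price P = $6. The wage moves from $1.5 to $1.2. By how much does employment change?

From P·MP_L = w with MP_L = L^(-1/2), the labor demand is L(w) = (6/w)^(2).
At w = 1.5: L = 16. At w = 1.2: L = 25.
ΔL = 25 − 16 = 9.

ΔL = 9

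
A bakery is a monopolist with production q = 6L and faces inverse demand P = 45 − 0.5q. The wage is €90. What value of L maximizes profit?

L* = 5

Marginal revenue from the inverse demand is MR = 45 − q.
The marginal product is MP_L = 6.
A monopolist hires until marginal revenue product equals the wage: MR·MP_L = w.
(45 − 6L)·6 = 90, so L = 5.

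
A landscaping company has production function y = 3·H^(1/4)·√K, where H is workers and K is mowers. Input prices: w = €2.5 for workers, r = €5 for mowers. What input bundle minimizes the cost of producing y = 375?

Cost minimization requires the marginal rate of technical substitution to equal the input-price ratio: MP_H/MP_K = w/r.
Here MP_H/MP_K = (1/4)·(K/H)/(1/2) = 0.5·(K/H). Setting this equal to 2.5/5 = 0.5 gives K = H.
Substituting into y = 375: 3·H^(1/4)·(H)^(1/2) = 375.
Solving, H = 625 and K = 625.

H* = 625, K* = 625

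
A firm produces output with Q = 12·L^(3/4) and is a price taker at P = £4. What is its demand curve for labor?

L(w) = 1679616/w^(4)

MP_L = (3/4)·12·L^(-1/4) = 9·L^(-1/4).
Setting P·MP_L = w: 36·L^(-1/4) = w.
Solving for L: L^(-1/4) = w/36, so L = (36/w)^(4).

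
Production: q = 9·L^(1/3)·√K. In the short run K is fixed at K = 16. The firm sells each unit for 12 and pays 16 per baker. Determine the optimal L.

With K = 16, MP_L = (1/3)·9·L^(-2/3)·16^(1/2) = 12·L^(-2/3).
Profit maximization for a price taker requires P·MP_L = w: 12·12·L^(-2/3) = 16.
So L^(-2/3) = 1/9, which gives L = 27.

L* = 27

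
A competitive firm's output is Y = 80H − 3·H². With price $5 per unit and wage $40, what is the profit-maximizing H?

The marginal product of H is MP_H = 80 − 6H.
A price-taking firm hires until the value of the marginal product equals the wage: P·MP_H = w, so 5·(80 − 6H) = 40.
Then 80 − 6H = 8, giving H = 12.

H* = 12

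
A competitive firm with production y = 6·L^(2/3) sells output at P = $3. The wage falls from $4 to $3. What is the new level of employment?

From P·MP_L = w with MP_L = 4·L^(-1/3), the labor demand is L(w) = (12/w)^(3).
At w = 4: L = 27. At w = 3: L = 64.

L* = 64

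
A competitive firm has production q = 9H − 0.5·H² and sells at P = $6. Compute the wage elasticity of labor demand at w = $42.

ε = -3.5

From P·MP_H = w with MP_H = 9 − H, labor demand is H(w) = 9 − w/6.
dH/dw = −1/(6) = -1/6.
At w = 42, H = 2, so ε = (dH/dw)·(w/H) = (-1/6)·(42/2) = -3.5.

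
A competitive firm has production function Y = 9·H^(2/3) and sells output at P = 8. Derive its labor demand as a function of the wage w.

MP_H = (2/3)·9·H^(-1/3) = 6·H^(-1/3).
Setting P·MP_H = w: 48·H^(-1/3) = w.
Solving for H: H^(-1/3) = w/48, so H = (48/w)^(3).

H(w) = 110592/w³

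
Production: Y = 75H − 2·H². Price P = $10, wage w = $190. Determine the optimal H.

The marginal product of H is MP_H = 75 − 4H.
A price-taking firm hires until the value of the marginal product equals the wage: P·MP_H = w, so 10·(75 − 4H) = 190.
Then 75 − 4H = 19, giving H = 14.

H* = 14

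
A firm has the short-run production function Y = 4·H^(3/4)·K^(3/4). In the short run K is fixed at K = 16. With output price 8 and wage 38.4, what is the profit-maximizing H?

With K = 16, MP_H = (3/4)·4·H^(-1/4)·16^(3/4) = 24·H^(-1/4).
Profit maximization for a price taker requires P·MP_H = w: 8·24·H^(-1/4) = 38.4.
So H^(-1/4) = 0.2, which gives H = 625.

H* = 625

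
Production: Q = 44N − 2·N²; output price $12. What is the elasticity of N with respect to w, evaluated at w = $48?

ε = -0.1

From P·MP_N = w with MP_N = 44 − 4N, labor demand is N(w) = (44 − w/12)/4.
dN/dw = −1/(48) = -1/48.
At w = 48, N = 10, so ε = (dN/dw)·(w/N) = (-1/48)·(48/10) = -0.1.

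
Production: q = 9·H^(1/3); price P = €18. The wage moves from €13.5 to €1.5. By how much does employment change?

ΔH = 208

From P·MP_H = w with MP_H = 3·H^(-2/3), the labor demand is H(w) = (54/w)^(3/2).
At w = 13.5: H = 8. At w = 1.5: H = 216.
ΔH = 216 − 8 = 208.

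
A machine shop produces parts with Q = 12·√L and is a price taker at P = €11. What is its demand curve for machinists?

L(w) = 4356/w²

MP_L = (1/2)·12·L^(-1/2) = 6·L^(-1/2).
Setting P·MP_L = w: 66·L^(-1/2) = w.
Solving for L: L^(-1/2) = w/66, so L = (66/w)^(2).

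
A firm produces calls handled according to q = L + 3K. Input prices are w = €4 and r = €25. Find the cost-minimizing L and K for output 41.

The inputs are perfect substitutes, so the firm uses whichever has the lower cost per unit of output.
Cost per unit of output via L is 4; via K it is 25/3. L is cheaper.
Producing q = 41 with L alone: L = 41, K = 0.

L* = 41, K* = 0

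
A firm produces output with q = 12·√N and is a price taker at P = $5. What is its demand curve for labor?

N(w) = 900/w²

MP_N = (1/2)·12·N^(-1/2) = 6·N^(-1/2).
Setting P·MP_N = w: 30·N^(-1/2) = w.
Solving for N: N^(-1/2) = w/30, so N = (30/w)^(2).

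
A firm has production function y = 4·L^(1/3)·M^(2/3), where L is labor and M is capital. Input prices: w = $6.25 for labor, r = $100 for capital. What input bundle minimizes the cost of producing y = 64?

Cost minimization requires the marginal rate of technical substitution to equal the input-price ratio: MP_L/MP_M = w/r.
Here MP_L/MP_M = (1/3)·(M/L)/(2/3) = 0.5·(M/L). Setting this equal to 6.25/100 = 0.0625 gives M = 0.125L.
Substituting into y = 64: 4·L^(1/3)·(0.125L)^(2/3) = 64.
Solving, L = 64 and M = 8.

L* = 64, M* = 8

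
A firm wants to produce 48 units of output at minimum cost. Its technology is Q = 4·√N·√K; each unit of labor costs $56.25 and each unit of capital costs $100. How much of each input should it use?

Cost minimization requires the marginal rate of technical substitution to equal the input-price ratio: MP_N/MP_K = w/r.
Here MP_N/MP_K = (1/2)·(K/N)/(1/2) = (K/N). Setting this equal to 56.25/100 = 0.5625 gives K = 0.5625N.
Substituting into Q = 48: 4·N^(1/2)·(0.5625N)^(1/2) = 48.
Solving, N = 16 and K = 9.

N* = 16, K* = 9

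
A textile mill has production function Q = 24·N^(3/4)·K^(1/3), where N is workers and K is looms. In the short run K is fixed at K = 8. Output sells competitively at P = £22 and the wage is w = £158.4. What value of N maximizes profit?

N* = 625

With K = 8, MP_N = (3/4)·24·N^(-1/4)·8^(1/3) = 36·N^(-1/4).
Profit maximization for a price taker requires P·MP_N = w: 22·36·N^(-1/4) = 158.4.
So N^(-1/4) = 0.2, which gives N = 625.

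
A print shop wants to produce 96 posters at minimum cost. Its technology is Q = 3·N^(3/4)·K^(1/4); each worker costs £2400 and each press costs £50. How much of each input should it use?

Cost minimization requires the marginal rate of technical substitution to equal the input-price ratio: MP_N/MP_K = w/r.
Here MP_N/MP_K = (3/4)·(K/N)/(1/4) = 3·(K/N). Setting this equal to 2400/50 = 48 gives K = 16N.
Substituting into Q = 96: 3·N^(3/4)·(16N)^(1/4) = 96.
Solving, N = 16 and K = 256.

N* = 16, K* = 256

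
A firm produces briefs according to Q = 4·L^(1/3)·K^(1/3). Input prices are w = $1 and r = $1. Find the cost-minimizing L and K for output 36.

L* = 27, K* = 27

Cost minimization requires the marginal rate of technical substitution to equal the input-price ratio: MP_L/MP_K = w/r.
Here MP_L/MP_K = (1/3)·(K/L)/(1/3) = (K/L). Setting this equal to 1/1 = 1 gives K = L.
Substituting into Q = 36: 4·L^(1/3)·(L)^(1/3) = 36.
Solving, L = 27 and K = 27.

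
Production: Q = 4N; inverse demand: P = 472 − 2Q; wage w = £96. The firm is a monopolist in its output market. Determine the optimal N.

Marginal revenue from the inverse demand is MR = 472 − 4Q.
The marginal product is MP_N = 4.
A monopolist hires until marginal revenue product equals the wage: MR·MP_N = w.
(472 − 16N)·4 = 96, so N = 28.

N* = 28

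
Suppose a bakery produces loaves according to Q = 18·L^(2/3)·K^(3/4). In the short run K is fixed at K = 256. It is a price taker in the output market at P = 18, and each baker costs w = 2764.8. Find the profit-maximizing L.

With K = 256, MP_L = (2/3)·18·L^(-1/3)·256^(3/4) = 768·L^(-1/3).
Profit maximization for a price taker requires P·MP_L = w: 18·768·L^(-1/3) = 2764.8.
So L^(-1/3) = 0.2, which gives L = 125.

L* = 125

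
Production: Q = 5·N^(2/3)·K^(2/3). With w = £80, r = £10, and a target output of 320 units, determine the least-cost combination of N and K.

Cost minimization requires the marginal rate of technical substitution to equal the input-price ratio: MP_N/MP_K = w/r.
Here MP_N/MP_K = (2/3)·(K/N)/(2/3) = (K/N). Setting this equal to 80/10 = 8 gives K = 8N.
Substituting into Q = 320: 5·N^(2/3)·(8N)^(2/3) = 320.
Solving, N = 8 and K = 64.

N* = 8, K* = 64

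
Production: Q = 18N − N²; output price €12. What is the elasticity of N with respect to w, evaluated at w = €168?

From P·MP_N = w with MP_N = 18 − 2N, labor demand is N(w) = (18 − w/12)/2.
dN/dw = −1/(24) = -1/24.
At w = 168, N = 2, so ε = (dN/dw)·(w/N) = (-1/24)·(168/2) = -3.5.

ε = -3.5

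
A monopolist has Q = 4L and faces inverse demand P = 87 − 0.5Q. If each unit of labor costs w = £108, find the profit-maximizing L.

L* = 15

Marginal revenue from the inverse demand is MR = 87 − Q.
The marginal product is MP_L = 4.
A monopolist hires until marginal revenue product equals the wage: MR·MP_L = w.
(87 − 4L)·4 = 108, so L = 15.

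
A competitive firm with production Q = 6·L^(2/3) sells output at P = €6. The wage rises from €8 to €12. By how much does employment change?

ΔL = -19

From P·MP_L = w with MP_L = 4·L^(-1/3), the labor demand is L(w) = (24/w)^(3).
At w = 8: L = 27. At w = 12: L = 8.
ΔL = 8 − 27 = -19.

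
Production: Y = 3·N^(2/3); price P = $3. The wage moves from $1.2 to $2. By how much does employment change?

From P·MP_N = w with MP_N = 2·N^(-1/3), the labor demand is N(w) = (6/w)^(3).
At w = 1.2: N = 125. At w = 2: N = 27.
ΔN = 27 − 125 = -98.

ΔN = -98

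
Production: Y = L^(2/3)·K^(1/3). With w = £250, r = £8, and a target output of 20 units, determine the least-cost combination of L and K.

L* = 8, K* = 125

Cost minimization requires the marginal rate of technical substitution to equal the input-price ratio: MP_L/MP_K = w/r.
Here MP_L/MP_K = (2/3)·(K/L)/(1/3) = 2·(K/L). Setting this equal to 250/8 = 31.25 gives K = 15.625L.
Substituting into Y = 20: L^(2/3)·(15.625L)^(1/3) = 20.
Solving, L = 8 and K = 125.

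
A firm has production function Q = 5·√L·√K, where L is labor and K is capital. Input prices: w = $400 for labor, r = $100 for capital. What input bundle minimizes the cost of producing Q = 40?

Cost minimization requires the marginal rate of technical substitution to equal the input-price ratio: MP_L/MP_K = w/r.
Here MP_L/MP_K = (1/2)·(K/L)/(1/2) = (K/L). Setting this equal to 400/100 = 4 gives K = 4L.
Substituting into Q = 40: 5·L^(1/2)·(4L)^(1/2) = 40.
Solving, L = 4 and K = 16.

L* = 4, K* = 16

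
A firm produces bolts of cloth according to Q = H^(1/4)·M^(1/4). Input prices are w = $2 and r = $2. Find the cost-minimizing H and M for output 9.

H* = 81, M* = 81

Cost minimization requires the marginal rate of technical substitution to equal the input-price ratio: MP_H/MP_M = w/r.
Here MP_H/MP_M = (1/4)·(M/H)/(1/4) = (M/H). Setting this equal to 2/2 = 1 gives M = H.
Substituting into Q = 9: H^(1/4)·(H)^(1/4) = 9.
Solving, H = 81 and M = 81.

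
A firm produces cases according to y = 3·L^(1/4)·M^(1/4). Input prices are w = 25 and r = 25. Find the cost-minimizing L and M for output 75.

L* = 625, M* = 625

Cost minimization requires the marginal rate of technical substitution to equal the input-price ratio: MP_L/MP_M = w/r.
Here MP_L/MP_M = (1/4)·(M/L)/(1/4) = (M/L). Setting this equal to 25/25 = 1 gives M = L.
Substituting into y = 75: 3·L^(1/4)·(L)^(1/4) = 75.
Solving, L = 625 and M = 625.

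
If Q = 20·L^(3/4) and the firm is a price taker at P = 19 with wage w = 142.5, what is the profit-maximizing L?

MP_L = (3/4)·20·L^(-1/4) = 15·L^(-1/4).
Profit maximization for a price taker requires P·MP_L = w: 19·15·L^(-1/4) = 142.5.
So L^(-1/4) = 0.5, which gives L = 16.

L* = 16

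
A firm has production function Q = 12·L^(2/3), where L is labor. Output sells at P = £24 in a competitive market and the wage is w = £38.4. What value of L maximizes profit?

L* = 125

MP_L = (2/3)·12·L^(-1/3) = 8·L^(-1/3).
Profit maximization for a price taker requires P·MP_L = w: 24·8·L^(-1/3) = 38.4.
So L^(-1/3) = 0.2, which gives L = 125.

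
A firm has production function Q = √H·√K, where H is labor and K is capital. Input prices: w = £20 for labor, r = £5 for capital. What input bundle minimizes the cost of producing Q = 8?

H* = 4, K* = 16

Cost minimization requires the marginal rate of technical substitution to equal the input-price ratio: MP_H/MP_K = w/r.
Here MP_H/MP_K = (1/2)·(K/H)/(1/2) = (K/H). Setting this equal to 20/5 = 4 gives K = 4H.
Substituting into Q = 8: H^(1/2)·(4H)^(1/2) = 8.
Solving, H = 4 and K = 16.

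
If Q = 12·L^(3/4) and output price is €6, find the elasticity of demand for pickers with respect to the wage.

ε = -4

MP_L = (3/4)·12·L^(-1/4), so P·MP_L = w gives 54·L^(-1/4) = w.
Solving, L(w) = (54/w)^(4). This is a constant-elasticity form: L ∝ w^(−4), so ε = −4.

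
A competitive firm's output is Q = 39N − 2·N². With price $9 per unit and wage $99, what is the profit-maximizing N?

The marginal product of N is MP_N = 39 − 4N.
A price-taking firm hires until the value of the marginal product equals the wage: P·MP_N = w, so 9·(39 − 4N) = 99.
Then 39 − 4N = 11, giving N = 7.

N* = 7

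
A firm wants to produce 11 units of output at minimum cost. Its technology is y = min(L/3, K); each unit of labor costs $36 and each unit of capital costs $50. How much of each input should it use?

L* = 33, K* = 11

With a fixed-proportions technology, the cost-minimizing bundle uses no slack in either input: L/3 = K = y.
So L = 3·11 = 33 and K = 11.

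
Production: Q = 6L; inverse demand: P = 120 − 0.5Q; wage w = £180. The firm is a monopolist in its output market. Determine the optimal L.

Marginal revenue from the inverse demand is MR = 120 − Q.
The marginal product is MP_L = 6.
A monopolist hires until marginal revenue product equals the wage: MR·MP_L = w.
(120 − 6L)·6 = 180, so L = 15.

L* = 15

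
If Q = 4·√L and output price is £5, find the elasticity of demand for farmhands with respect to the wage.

ε = -2

MP_L = (1/2)·4·L^(-1/2), so P·MP_L = w gives 10·L^(-1/2) = w.
Solving, L(w) = (10/w)^(2). This is a constant-elasticity form: L ∝ w^(−2), so ε = −2.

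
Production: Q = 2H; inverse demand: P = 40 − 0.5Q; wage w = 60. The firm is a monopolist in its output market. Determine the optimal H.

Marginal revenue from the inverse demand is MR = 40 − Q.
The marginal product is MP_H = 2.
A monopolist hires until marginal revenue product equals the wage: MR·MP_H = w.
(40 − 2H)·2 = 60, so H = 5.

H* = 5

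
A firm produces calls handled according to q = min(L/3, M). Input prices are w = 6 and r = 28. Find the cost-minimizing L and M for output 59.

With a fixed-proportions technology, the cost-minimizing bundle uses no slack in either input: L/3 = M = q.
So L = 3·59 = 177 and M = 59.

L* = 177, M* = 59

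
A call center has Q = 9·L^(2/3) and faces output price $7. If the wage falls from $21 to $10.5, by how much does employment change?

ΔL = 56

From P·MP_L = w with MP_L = 6·L^(-1/3), the labor demand is L(w) = (42/w)^(3).
At w = 21: L = 8. At w = 10.5: L = 64.
ΔL = 64 − 8 = 56.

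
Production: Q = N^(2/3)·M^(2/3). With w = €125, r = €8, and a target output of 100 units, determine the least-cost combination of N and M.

Cost minimization requires the marginal rate of technical substitution to equal the input-price ratio: MP_N/MP_M = w/r.
Here MP_N/MP_M = (2/3)·(M/N)/(2/3) = (M/N). Setting this equal to 125/8 = 15.625 gives M = 15.625N.
Substituting into Q = 100: N^(2/3)·(15.625N)^(2/3) = 100.
Solving, N = 8 and M = 125.

N* = 8, M* = 125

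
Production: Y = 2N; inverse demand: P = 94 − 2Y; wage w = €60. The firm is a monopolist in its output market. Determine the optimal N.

N* = 8

Marginal revenue from the inverse demand is MR = 94 − 4Y.
The marginal product is MP_N = 2.
A monopolist hires until marginal revenue product equals the wage: MR·MP_N = w.
(94 − 8N)·2 = 60, so N = 8.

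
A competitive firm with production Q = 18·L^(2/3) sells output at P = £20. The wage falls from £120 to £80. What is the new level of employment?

L* = 27

From P·MP_L = w with MP_L = 12·L^(-1/3), the labor demand is L(w) = (240/w)^(3).
At w = 120: L = 8. At w = 80: L = 27.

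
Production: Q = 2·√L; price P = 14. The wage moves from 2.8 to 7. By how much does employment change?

ΔL = -21

From P·MP_L = w with MP_L = L^(-1/2), the labor demand is L(w) = (14/w)^(2).
At w = 2.8: L = 25. At w = 7: L = 4.
ΔL = 4 − 25 = -21.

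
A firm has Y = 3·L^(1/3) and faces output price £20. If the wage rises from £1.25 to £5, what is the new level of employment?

L* = 8

From P·MP_L = w with MP_L = L^(-2/3), the labor demand is L(w) = (20/w)^(3/2).
At w = 1.25: L = 64. At w = 5: L = 8.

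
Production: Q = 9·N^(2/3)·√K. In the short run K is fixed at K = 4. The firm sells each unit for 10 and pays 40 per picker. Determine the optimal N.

N* = 27

With K = 4, MP_N = (2/3)·9·N^(-1/3)·4^(1/2) = 12·N^(-1/3).
Profit maximization for a price taker requires P·MP_N = w: 10·12·N^(-1/3) = 40.
So N^(-1/3) = 1/3, which gives N = 27.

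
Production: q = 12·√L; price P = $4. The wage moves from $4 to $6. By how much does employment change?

From P·MP_L = w with MP_L = 6·L^(-1/2), the labor demand is L(w) = (24/w)^(2).
At w = 4: L = 36. At w = 6: L = 16.
ΔL = 16 − 36 = -20.

ΔL = -20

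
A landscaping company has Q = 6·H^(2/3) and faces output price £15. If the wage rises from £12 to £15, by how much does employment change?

ΔH = -61

From P·MP_H = w with MP_H = 4·H^(-1/3), the labor demand is H(w) = (60/w)^(3).
At w = 12: H = 125. At w = 15: H = 64.
ΔH = 64 − 125 = -61.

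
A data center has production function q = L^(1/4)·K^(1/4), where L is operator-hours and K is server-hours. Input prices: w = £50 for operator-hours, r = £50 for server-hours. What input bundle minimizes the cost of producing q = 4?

L* = 16, K* = 16

Cost minimization requires the marginal rate of technical substitution to equal the input-price ratio: MP_L/MP_K = w/r.
Here MP_L/MP_K = (1/4)·(K/L)/(1/4) = (K/L). Setting this equal to 50/50 = 1 gives K = L.
Substituting into q = 4: L^(1/4)·(L)^(1/4) = 4.
Solving, L = 16 and K = 16.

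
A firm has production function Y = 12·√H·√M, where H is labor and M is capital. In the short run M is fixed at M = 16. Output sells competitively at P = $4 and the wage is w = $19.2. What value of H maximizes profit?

H* = 25

With M = 16, MP_H = (1/2)·12·H^(-1/2)·16^(1/2) = 24·H^(-1/2).
Profit maximization for a price taker requires P·MP_H = w: 4·24·H^(-1/2) = 19.2.
So H^(-1/2) = 0.2, which gives H = 25.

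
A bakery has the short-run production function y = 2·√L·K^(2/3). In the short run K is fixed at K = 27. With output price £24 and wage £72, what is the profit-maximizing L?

L* = 9

With K = 27, MP_L = (1/2)·2·L^(-1/2)·27^(2/3) = 9·L^(-1/2).
Profit maximization for a price taker requires P·MP_L = w: 24·9·L^(-1/2) = 72.
So L^(-1/2) = 1/3, which gives L = 9.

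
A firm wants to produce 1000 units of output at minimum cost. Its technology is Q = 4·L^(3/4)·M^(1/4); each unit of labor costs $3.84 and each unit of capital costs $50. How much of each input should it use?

Cost minimization requires the marginal rate of technical substitution to equal the input-price ratio: MP_L/MP_M = w/r.
Here MP_L/MP_M = (3/4)·(M/L)/(1/4) = 3·(M/L). Setting this equal to 3.84/50 = 0.0768 gives M = 0.0256L.
Substituting into Q = 1000: 4·L^(3/4)·(0.0256L)^(1/4) = 1000.
Solving, L = 625 and M = 16.

L* = 625, M* = 16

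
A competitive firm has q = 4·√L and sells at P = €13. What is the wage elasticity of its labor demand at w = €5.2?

ε = -2

MP_L = (1/2)·4·L^(-1/2), so P·MP_L = w gives 26·L^(-1/2) = w.
Solving, L(w) = (26/w)^(2). This is a constant-elasticity form: L ∝ w^(−2), so ε = −2.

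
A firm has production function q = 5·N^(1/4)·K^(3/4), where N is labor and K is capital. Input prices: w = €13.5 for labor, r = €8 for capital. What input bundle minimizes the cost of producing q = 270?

Cost minimization requires the marginal rate of technical substitution to equal the input-price ratio: MP_N/MP_K = w/r.
Here MP_N/MP_K = (1/4)·(K/N)/(3/4) = (1/3)·(K/N). Setting this equal to 13.5/8 = 1.6875 gives K = 5.0625N.
Substituting into q = 270: 5·N^(1/4)·(5.0625N)^(3/4) = 270.
Solving, N = 16 and K = 81.

N* = 16, K* = 81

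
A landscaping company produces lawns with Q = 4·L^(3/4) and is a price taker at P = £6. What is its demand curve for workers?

L(w) = 104976/w^(4)

MP_L = (3/4)·4·L^(-1/4) = 3·L^(-1/4).
Setting P·MP_L = w: 18·L^(-1/4) = w.
Solving for L: L^(-1/4) = w/18, so L = (18/w)^(4).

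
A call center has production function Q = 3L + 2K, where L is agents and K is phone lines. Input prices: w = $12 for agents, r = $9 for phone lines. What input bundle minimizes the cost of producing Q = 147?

L* = 49, K* = 0

The inputs are perfect substitutes, so the firm uses whichever has the lower cost per unit of output.
Cost per unit of output via L is w/3 = 4; via K it is r/2 = 4.5. L is cheaper.
Producing Q = 147 with L alone: L = 49, K = 0.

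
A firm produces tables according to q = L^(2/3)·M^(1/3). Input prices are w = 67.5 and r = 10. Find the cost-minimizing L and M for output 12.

Cost minimization requires the marginal rate of technical substitution to equal the input-price ratio: MP_L/MP_M = w/r.
Here MP_L/MP_M = (2/3)·(M/L)/(1/3) = 2·(M/L). Setting this equal to 67.5/10 = 6.75 gives M = 3.375L.
Substituting into q = 12: L^(2/3)·(3.375L)^(1/3) = 12.
Solving, L = 8 and M = 27.

L* = 8, M* = 27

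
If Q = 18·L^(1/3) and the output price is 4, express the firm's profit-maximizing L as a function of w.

MP_L = (1/3)·18·L^(-2/3) = 6·L^(-2/3).
Setting P·MP_L = w: 24·L^(-2/3) = w.
Solving for L: L^(-2/3) = w/24, so L = (24/w)^(3/2).

L(w) = (24/w)^(3/2)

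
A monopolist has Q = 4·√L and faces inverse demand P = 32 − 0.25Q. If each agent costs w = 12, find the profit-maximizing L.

L* = 16

Marginal revenue from the inverse demand is MR = 32 − 0.5Q.
The marginal product is MP_L = 2·L^(-1/2).
A monopolist hires until marginal revenue product equals the wage: MR·MP_L = w.
At L, Q = 4·√L. Substituting and solving: (32 − 2·√L)·2·L^(-1/2) = 12 gives L = 16.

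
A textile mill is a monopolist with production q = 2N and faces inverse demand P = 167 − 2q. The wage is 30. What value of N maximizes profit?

N* = 19

Marginal revenue from the inverse demand is MR = 167 − 4q.
The marginal product is MP_N = 2.
A monopolist hires until marginal revenue product equals the wage: MR·MP_N = w.
(167 − 8N)·2 = 30, so N = 19.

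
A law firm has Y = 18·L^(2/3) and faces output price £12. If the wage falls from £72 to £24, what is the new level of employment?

L* = 216

From P·MP_L = w with MP_L = 12·L^(-1/3), the labor demand is L(w) = (144/w)^(3).
At w = 72: L = 8. At w = 24: L = 216.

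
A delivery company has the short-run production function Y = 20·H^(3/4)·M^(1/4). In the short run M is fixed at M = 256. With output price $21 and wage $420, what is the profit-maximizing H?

H* = 81

With M = 256, MP_H = (3/4)·20·H^(-1/4)·256^(1/4) = 60·H^(-1/4).
Profit maximization for a price taker requires P·MP_H = w: 21·60·H^(-1/4) = 420.
So H^(-1/4) = 1/3, which gives H = 81.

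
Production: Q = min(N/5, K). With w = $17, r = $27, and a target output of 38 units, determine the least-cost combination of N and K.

N* = 190, K* = 38

With a fixed-proportions technology, the cost-minimizing bundle uses no slack in either input: N/5 = K = Q.
So N = 5·38 = 190 and K = 38.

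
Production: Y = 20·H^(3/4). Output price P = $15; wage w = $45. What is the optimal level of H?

H* = 625

MP_H = (3/4)·20·H^(-1/4) = 15·H^(-1/4).
Profit maximization for a price taker requires P·MP_H = w: 15·15·H^(-1/4) = 45.
So H^(-1/4) = 0.2, which gives H = 625.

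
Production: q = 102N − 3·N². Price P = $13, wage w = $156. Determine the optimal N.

N* = 15

The marginal product of N is MP_N = 102 − 6N.
A price-taking firm hires until the value of the marginal product equals the wage: P·MP_N = w, so 13·(102 − 6N) = 156.
Then 102 − 6N = 12, giving N = 15.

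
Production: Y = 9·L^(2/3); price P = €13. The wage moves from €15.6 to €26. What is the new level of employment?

From P·MP_L = w with MP_L = 6·L^(-1/3), the labor demand is L(w) = (78/w)^(3).
At w = 15.6: L = 125. At w = 26: L = 27.

L* = 27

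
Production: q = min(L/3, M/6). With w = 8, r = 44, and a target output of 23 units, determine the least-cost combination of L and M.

With a fixed-proportions technology, the cost-minimizing bundle uses no slack in either input: L/3 = M/6 = q.
So L = 3·23 = 69 and M = 6·23 = 138.

L* = 69, M* = 138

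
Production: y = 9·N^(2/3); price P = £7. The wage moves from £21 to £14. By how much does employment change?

ΔN = 19

From P·MP_N = w with MP_N = 6·N^(-1/3), the labor demand is N(w) = (42/w)^(3).
At w = 21: N = 8. At w = 14: N = 27.
ΔN = 27 − 8 = 19.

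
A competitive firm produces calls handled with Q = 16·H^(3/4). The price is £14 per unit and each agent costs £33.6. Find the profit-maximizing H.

H* = 625

MP_H = (3/4)·16·H^(-1/4) = 12·H^(-1/4).
Profit maximization for a price taker requires P·MP_H = w: 14·12·H^(-1/4) = 33.6.
So H^(-1/4) = 0.2, which gives H = 625.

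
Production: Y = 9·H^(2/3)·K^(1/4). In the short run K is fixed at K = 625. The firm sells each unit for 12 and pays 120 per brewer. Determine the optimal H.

H* = 27

With K = 625, MP_H = (2/3)·9·H^(-1/3)·625^(1/4) = 30·H^(-1/3).
Profit maximization for a price taker requires P·MP_H = w: 12·30·H^(-1/3) = 120.
So H^(-1/3) = 1/3, which gives H = 27.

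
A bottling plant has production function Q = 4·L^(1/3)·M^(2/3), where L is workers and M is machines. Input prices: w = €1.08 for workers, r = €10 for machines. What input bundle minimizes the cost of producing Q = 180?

Cost minimization requires the marginal rate of technical substitution to equal the input-price ratio: MP_L/MP_M = w/r.
Here MP_L/MP_M = (1/3)·(M/L)/(2/3) = 0.5·(M/L). Setting this equal to 1.08/10 = 0.108 gives M = 0.216L.
Substituting into Q = 180: 4·L^(1/3)·(0.216L)^(2/3) = 180.
Solving, L = 125 and M = 27.

L* = 125, M* = 27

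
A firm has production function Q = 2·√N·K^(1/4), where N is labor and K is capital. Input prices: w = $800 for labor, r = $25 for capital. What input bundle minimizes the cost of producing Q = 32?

Cost minimization requires the marginal rate of technical substitution to equal the input-price ratio: MP_N/MP_K = w/r.
Here MP_N/MP_K = (1/2)·(K/N)/(1/4) = 2·(K/N). Setting this equal to 800/25 = 32 gives K = 16N.
Substituting into Q = 32: 2·N^(1/2)·(16N)^(1/4) = 32.
Solving, N = 16 and K = 256.

N* = 16, K* = 256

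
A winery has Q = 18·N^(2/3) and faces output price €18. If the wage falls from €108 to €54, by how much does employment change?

ΔN = 56

From P·MP_N = w with MP_N = 12·N^(-1/3), the labor demand is N(w) = (216/w)^(3).
At w = 108: N = 8. At w = 54: N = 64.
ΔN = 64 − 8 = 56.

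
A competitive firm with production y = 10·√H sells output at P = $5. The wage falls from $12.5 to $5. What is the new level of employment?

H* = 25

From P·MP_H = w with MP_H = 5·H^(-1/2), the labor demand is H(w) = (25/w)^(2).
At w = 12.5: H = 4. At w = 5: H = 25.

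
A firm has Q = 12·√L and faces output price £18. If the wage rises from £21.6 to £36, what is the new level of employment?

L* = 9

From P·MP_L = w with MP_L = 6·L^(-1/2), the labor demand is L(w) = (108/w)^(2).
At w = 21.6: L = 25. At w = 36: L = 9.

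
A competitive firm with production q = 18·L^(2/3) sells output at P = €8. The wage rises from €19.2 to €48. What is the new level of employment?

From P·MP_L = w with MP_L = 12·L^(-1/3), the labor demand is L(w) = (96/w)^(3).
At w = 19.2: L = 125. At w = 48: L = 8.

L* = 8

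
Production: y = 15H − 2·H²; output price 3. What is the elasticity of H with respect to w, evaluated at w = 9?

ε = -0.25

From P·MP_H = w with MP_H = 15 − 4H, labor demand is H(w) = (15 − w/3)/4.
dH/dw = −1/(12) = -1/12.
At w = 9, H = 3, so ε = (dH/dw)·(w/H) = (-1/12)·(9/3) = -0.25.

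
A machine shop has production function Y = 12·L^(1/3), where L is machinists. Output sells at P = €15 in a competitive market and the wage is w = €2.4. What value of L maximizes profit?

MP_L = (1/3)·12·L^(-2/3) = 4·L^(-2/3).
Profit maximization for a price taker requires P·MP_L = w: 15·4·L^(-2/3) = 2.4.
So L^(-2/3) = 0.04, which gives L = 125.

L* = 125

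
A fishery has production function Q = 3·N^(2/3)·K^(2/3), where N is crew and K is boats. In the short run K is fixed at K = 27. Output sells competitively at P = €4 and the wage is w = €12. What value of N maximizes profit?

N* = 216

With K = 27, MP_N = (2/3)·3·N^(-1/3)·27^(2/3) = 18·N^(-1/3).
Profit maximization for a price taker requires P·MP_N = w: 4·18·N^(-1/3) = 12.
So N^(-1/3) = 1/6, which gives N = 216.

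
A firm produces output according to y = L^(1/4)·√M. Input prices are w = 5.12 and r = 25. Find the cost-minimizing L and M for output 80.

L* = 625, M* = 256

Cost minimization requires the marginal rate of technical substitution to equal the input-price ratio: MP_L/MP_M = w/r.
Here MP_L/MP_M = (1/4)·(M/L)/(1/2) = 0.5·(M/L). Setting this equal to 5.12/25 = 0.2048 gives M = 0.4096L.
Substituting into y = 80: L^(1/4)·(0.4096L)^(1/2) = 80.
Solving, L = 625 and M = 256.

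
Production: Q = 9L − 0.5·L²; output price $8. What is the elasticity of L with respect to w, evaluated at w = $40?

ε = -1.25

From P·MP_L = w with MP_L = 9 − L, labor demand is L(w) = 9 − w/8.
dL/dw = −1/(8) = -0.125.
At w = 40, L = 4, so ε = (dL/dw)·(w/L) = (-0.125)·(40/4) = -1.25.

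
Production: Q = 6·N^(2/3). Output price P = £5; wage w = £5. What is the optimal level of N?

MP_N = (2/3)·6·N^(-1/3) = 4·N^(-1/3).
Profit maximization for a price taker requires P·MP_N = w: 5·4·N^(-1/3) = 5.
So N^(-1/3) = 0.25, which gives N = 64.

N* = 64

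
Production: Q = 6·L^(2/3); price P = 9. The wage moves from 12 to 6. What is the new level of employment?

From P·MP_L = w with MP_L = 4·L^(-1/3), the labor demand is L(w) = (36/w)^(3).
At w = 12: L = 27. At w = 6: L = 216.

L* = 216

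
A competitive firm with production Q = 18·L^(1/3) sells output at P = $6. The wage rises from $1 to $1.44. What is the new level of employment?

From P·MP_L = w with MP_L = 6·L^(-2/3), the labor demand is L(w) = (36/w)^(3/2).
At w = 1: L = 216. At w = 1.44: L = 125.

L* = 125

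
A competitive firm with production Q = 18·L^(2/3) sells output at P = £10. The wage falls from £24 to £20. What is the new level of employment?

From P·MP_L = w with MP_L = 12·L^(-1/3), the labor demand is L(w) = (120/w)^(3).
At w = 24: L = 125. At w = 20: L = 216.

L* = 216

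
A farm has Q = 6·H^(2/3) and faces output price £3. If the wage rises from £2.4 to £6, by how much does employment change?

From P·MP_H = w with MP_H = 4·H^(-1/3), the labor demand is H(w) = (12/w)^(3).
At w = 2.4: H = 125. At w = 6: H = 8.
ΔH = 8 − 125 = -117.

ΔH = -117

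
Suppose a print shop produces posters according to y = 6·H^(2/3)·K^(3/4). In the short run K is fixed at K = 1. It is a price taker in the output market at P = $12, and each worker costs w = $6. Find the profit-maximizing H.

With K = 1, MP_H = (2/3)·6·H^(-1/3)·1^(3/4) = 4·H^(-1/3).
Profit maximization for a price taker requires P·MP_H = w: 12·4·H^(-1/3) = 6.
So H^(-1/3) = 0.125, which gives H = 512.

H* = 512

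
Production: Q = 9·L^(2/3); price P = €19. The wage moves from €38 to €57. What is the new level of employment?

From P·MP_L = w with MP_L = 6·L^(-1/3), the labor demand is L(w) = (114/w)^(3).
At w = 38: L = 27. At w = 57: L = 8.

L* = 8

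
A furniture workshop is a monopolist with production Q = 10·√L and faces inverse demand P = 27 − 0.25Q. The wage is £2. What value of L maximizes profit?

Marginal revenue from the inverse demand is MR = 27 − 0.5Q.
The marginal product is MP_L = 5·L^(-1/2).
A monopolist hires until marginal revenue product equals the wage: MR·MP_L = w.
At L, Q = 10·√L. Substituting and solving: (27 − 5·√L)·5·L^(-1/2) = 2 gives L = 25.

L* = 25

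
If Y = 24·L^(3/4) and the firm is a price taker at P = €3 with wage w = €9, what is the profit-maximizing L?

L* = 1296

MP_L = (3/4)·24·L^(-1/4) = 18·L^(-1/4).
Profit maximization for a price taker requires P·MP_L = w: 3·18·L^(-1/4) = 9.
So L^(-1/4) = 1/6, which gives L = 1296.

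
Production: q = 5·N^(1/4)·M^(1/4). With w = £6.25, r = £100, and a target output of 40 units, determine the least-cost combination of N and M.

N* = 256, M* = 16

Cost minimization requires the marginal rate of technical substitution to equal the input-price ratio: MP_N/MP_M = w/r.
Here MP_N/MP_M = (1/4)·(M/N)/(1/4) = (M/N). Setting this equal to 6.25/100 = 0.0625 gives M = 0.0625N.
Substituting into q = 40: 5·N^(1/4)·(0.0625N)^(1/4) = 40.
Solving, N = 256 and M = 16.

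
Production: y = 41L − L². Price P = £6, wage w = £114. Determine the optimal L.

L* = 11

The marginal product of L is MP_L = 41 − 2L.
A price-taking firm hires until the value of the marginal product equals the wage: P·MP_L = w, so 6·(41 − 2L) = 114.
Then 41 − 2L = 19, giving L = 11.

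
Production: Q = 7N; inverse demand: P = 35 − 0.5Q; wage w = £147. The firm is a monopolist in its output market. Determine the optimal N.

N* = 2

Marginal revenue from the inverse demand is MR = 35 − Q.
The marginal product is MP_N = 7.
A monopolist hires until marginal revenue product equals the wage: MR·MP_N = w.
(35 − 7N)·7 = 147, so N = 2.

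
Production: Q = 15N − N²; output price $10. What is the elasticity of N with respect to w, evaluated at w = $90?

ε = -1.5

From P·MP_N = w with MP_N = 15 − 2N, labor demand is N(w) = (15 − w/10)/2.
dN/dw = −1/(20) = -0.05.
At w = 90, N = 3, so ε = (dN/dw)·(w/N) = (-0.05)·(90/3) = -1.5.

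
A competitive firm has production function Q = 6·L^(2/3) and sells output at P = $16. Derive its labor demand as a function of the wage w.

MP_L = (2/3)·6·L^(-1/3) = 4·L^(-1/3).
Setting P·MP_L = w: 64·L^(-1/3) = w.
Solving for L: L^(-1/3) = w/64, so L = (64/w)^(3).

L(w) = 262144/w³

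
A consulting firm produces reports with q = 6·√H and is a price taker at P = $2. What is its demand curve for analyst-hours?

H(w) = 36/w²

MP_H = (1/2)·6·H^(-1/2) = 3·H^(-1/2).
Setting P·MP_H = w: 6·H^(-1/2) = w.
Solving for H: H^(-1/2) = w/6, so H = (6/w)^(2).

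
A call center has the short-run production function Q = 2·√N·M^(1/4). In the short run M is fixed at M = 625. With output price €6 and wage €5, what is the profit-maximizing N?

N* = 36

With M = 625, MP_N = (1/2)·2·N^(-1/2)·625^(1/4) = 5·N^(-1/2).
Profit maximization for a price taker requires P·MP_N = w: 6·5·N^(-1/2) = 5.
So N^(-1/2) = 1/6, which gives N = 36.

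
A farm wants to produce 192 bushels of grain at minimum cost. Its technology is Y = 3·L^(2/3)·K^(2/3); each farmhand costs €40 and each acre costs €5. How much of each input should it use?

L* = 8, K* = 64

Cost minimization requires the marginal rate of technical substitution to equal the input-price ratio: MP_L/MP_K = w/r.
Here MP_L/MP_K = (2/3)·(K/L)/(2/3) = (K/L). Setting this equal to 40/5 = 8 gives K = 8L.
Substituting into Y = 192: 3·L^(2/3)·(8L)^(2/3) = 192.
Solving, L = 8 and K = 64.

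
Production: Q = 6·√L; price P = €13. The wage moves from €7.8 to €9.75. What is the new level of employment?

L* = 16

From P·MP_L = w with MP_L = 3·L^(-1/2), the labor demand is L(w) = (39/w)^(2).
At w = 7.8: L = 25. At w = 9.75: L = 16.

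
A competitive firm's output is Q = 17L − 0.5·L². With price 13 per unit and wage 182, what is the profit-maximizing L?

L* = 3

The marginal product of L is MP_L = 17 − L.
A price-taking firm hires until the value of the marginal product equals the wage: P·MP_L = w, so 13·(17 − L) = 182.
Then 17 − L = 14, giving L = 3.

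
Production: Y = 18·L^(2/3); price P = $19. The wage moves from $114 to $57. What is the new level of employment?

From P·MP_L = w with MP_L = 12·L^(-1/3), the labor demand is L(w) = (228/w)^(3).
At w = 114: L = 8. At w = 57: L = 64.

L* = 64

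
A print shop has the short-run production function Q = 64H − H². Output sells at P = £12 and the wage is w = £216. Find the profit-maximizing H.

The marginal product of H is MP_H = 64 − 2H.
A price-taking firm hires until the value of the marginal product equals the wage: P·MP_H = w, so 12·(64 − 2H) = 216.
Then 64 − 2H = 18, giving H = 23.

H* = 23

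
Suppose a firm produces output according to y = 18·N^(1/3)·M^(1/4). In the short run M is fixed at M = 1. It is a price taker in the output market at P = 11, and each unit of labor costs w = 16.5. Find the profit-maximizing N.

With M = 1, MP_N = (1/3)·18·N^(-2/3)·1^(1/4) = 6·N^(-2/3).
Profit maximization for a price taker requires P·MP_N = w: 11·6·N^(-2/3) = 16.5.
So N^(-2/3) = 0.25, which gives N = 8.

N* = 8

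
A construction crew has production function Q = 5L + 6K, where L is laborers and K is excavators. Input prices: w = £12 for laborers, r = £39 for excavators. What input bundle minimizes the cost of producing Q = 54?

L* = 10.8, K* = 0

The inputs are perfect substitutes, so the firm uses whichever has the lower cost per unit of output.
Cost per unit of output via L is w/5 = 2.4; via K it is r/6 = 6.5. L is cheaper.
Producing Q = 54 with L alone: L = 10.8, K = 0.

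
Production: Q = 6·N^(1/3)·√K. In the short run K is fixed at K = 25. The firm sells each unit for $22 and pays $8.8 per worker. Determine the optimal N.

With K = 25, MP_N = (1/3)·6·N^(-2/3)·25^(1/2) = 10·N^(-2/3).
Profit maximization for a price taker requires P·MP_N = w: 22·10·N^(-2/3) = 8.8.
So N^(-2/3) = 0.04, which gives N = 125.

N* = 125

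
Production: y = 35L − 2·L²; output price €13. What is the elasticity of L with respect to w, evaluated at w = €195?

ε = -0.75

From P·MP_L = w with MP_L = 35 − 4L, labor demand is L(w) = (35 − w/13)/4.
dL/dw = −1/(52) = -1/52.
At w = 195, L = 5, so ε = (dL/dw)·(w/L) = (-1/52)·(195/5) = -0.75.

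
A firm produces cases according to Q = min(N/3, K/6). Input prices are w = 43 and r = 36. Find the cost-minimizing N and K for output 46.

With a fixed-proportions technology, the cost-minimizing bundle uses no slack in either input: N/3 = K/6 = Q.
So N = 3·46 = 138 and K = 6·46 = 276.

N* = 138, K* = 276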